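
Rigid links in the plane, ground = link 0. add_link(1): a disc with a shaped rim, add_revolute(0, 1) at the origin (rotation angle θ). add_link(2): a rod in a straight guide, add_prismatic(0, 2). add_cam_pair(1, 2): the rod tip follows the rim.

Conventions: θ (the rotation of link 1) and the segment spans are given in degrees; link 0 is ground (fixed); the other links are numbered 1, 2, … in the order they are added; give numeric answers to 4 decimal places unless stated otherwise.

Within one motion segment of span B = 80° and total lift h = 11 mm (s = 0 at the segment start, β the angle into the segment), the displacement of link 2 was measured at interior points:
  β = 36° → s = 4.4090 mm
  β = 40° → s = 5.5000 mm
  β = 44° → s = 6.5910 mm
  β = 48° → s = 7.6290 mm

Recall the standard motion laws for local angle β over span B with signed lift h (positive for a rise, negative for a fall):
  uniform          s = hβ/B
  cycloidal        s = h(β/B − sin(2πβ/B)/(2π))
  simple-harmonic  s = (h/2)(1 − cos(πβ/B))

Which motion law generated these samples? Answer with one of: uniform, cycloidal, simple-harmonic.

candidates at β/B = r: uniform s = h·r (linear in β); cycloidal s = h·(r − sin(2πr)/(2π)); simple-harmonic s = (h/2)(1 − cos(πr))
β=36°: printed 4.4090 | uniform 4.9500, cycloidal 4.4090, simple-harmonic 4.6396
β=40°: printed 5.5000 | uniform 5.5000, cycloidal 5.5000, simple-harmonic 5.5000
β=44°: printed 6.5910 | uniform 6.0500, cycloidal 6.5910, simple-harmonic 6.3604
β=48°: printed 7.6290 | uniform 6.6000, cycloidal 7.6290, simple-harmonic 7.1996
only one law matches every sample → cycloidal

cycloidal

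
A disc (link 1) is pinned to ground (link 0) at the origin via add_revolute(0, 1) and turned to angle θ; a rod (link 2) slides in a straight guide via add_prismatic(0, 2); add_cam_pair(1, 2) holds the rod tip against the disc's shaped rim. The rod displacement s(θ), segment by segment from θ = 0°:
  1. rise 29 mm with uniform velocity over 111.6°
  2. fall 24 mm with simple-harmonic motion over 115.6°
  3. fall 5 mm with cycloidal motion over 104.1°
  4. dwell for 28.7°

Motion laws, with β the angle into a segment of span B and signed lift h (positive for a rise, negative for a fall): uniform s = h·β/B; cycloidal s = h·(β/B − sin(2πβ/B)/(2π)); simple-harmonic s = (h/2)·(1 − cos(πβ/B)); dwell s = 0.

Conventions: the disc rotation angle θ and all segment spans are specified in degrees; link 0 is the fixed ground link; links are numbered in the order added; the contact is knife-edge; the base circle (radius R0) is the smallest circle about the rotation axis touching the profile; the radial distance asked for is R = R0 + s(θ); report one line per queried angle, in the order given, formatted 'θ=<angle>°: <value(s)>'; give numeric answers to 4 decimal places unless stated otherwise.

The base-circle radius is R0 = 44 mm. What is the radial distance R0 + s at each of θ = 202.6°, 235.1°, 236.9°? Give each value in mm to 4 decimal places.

segment 1 (0° to 111.6°, uniform, h = 29) is passed completely: s = 0.0000 + (29) = 29.0000
θ = 202.6° falls in segment 2 (111.6° to 227.2°, simple-harmonic, h = -24): β = 202.6 − 111.6 = 91°, B = 115.6°; Δs = -24/2·(1 − cos(π·0.7872)) = -21.4167; s = 29.0000 − 21.4167 = 7.5833
segment 2 (111.6° to 227.2°, simple-harmonic, h = -24) is passed completely: s = 29.0000 + (-24) = 5.0000
θ = 235.1° falls in segment 3 (227.2° to 331.3°, cycloidal, h = -5): β = 235.1 − 227.2 = 7.9°, B = 104.1°; Δs = -5·(0.0759 − sin(2π·0.0759)/(2π)) = -0.0142; s = 5.0000 − 0.0142 = 4.9858
θ = 236.9° falls in segment 3 (227.2° to 331.3°, cycloidal, h = -5): β = 236.9 − 227.2 = 9.7°, B = 104.1°; Δs = -5·(0.0932 − sin(2π·0.0932)/(2π)) = -0.0262; s = 5.0000 − 0.0262 = 4.9738
θ=202.6°: R = R0 + s = 44 + 7.5833 = 51.5833
θ=235.1°: R = R0 + s = 44 + 4.9858 = 48.9858
θ=236.9°: R = R0 + s = 44 + 4.9738 = 48.9738

θ=202.6°: 51.5833
θ=235.1°: 48.9858
θ=236.9°: 48.9738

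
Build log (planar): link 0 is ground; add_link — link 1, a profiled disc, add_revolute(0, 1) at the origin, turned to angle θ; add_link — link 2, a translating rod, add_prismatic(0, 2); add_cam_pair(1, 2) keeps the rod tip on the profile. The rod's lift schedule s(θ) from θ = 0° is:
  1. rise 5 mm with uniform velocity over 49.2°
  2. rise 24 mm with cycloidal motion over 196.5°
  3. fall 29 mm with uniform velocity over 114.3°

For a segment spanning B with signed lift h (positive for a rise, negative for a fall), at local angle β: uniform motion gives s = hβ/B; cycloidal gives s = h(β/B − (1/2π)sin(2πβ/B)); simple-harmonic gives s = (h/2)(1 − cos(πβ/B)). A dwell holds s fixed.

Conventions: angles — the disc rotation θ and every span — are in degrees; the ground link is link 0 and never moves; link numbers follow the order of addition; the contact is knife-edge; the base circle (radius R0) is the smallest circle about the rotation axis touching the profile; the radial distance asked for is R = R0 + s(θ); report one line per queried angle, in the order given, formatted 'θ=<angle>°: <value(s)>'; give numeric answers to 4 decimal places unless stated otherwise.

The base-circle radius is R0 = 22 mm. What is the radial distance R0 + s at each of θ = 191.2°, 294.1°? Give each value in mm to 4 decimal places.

seg 1 [0°–49.2°] uniform, h=5: full span → s += 5 → s = 5.0000
seg 2 [49.2°–245.7°] cycloidal, h=24: θ=191.2° here. β=142, B=196.5. 24·(0.7226 − sin(2π·0.7226)/(2π)) = 21.1070 → s = 26.1070
seg 2 [49.2°–245.7°] cycloidal, h=24: full span → s += 24 → s = 29.0000
seg 3 [245.7°–360°] uniform, h=-29: θ=294.1° here. β=48.4, B=114.3. -29·48.4/114.3 = -12.2800 → s = 16.7200
θ=191.2°: R = R0 + s = 22 + 26.1070 = 48.1070
θ=294.1°: R = R0 + s = 22 + 16.7200 = 38.7200

θ=191.2°: 48.1070
θ=294.1°: 38.7200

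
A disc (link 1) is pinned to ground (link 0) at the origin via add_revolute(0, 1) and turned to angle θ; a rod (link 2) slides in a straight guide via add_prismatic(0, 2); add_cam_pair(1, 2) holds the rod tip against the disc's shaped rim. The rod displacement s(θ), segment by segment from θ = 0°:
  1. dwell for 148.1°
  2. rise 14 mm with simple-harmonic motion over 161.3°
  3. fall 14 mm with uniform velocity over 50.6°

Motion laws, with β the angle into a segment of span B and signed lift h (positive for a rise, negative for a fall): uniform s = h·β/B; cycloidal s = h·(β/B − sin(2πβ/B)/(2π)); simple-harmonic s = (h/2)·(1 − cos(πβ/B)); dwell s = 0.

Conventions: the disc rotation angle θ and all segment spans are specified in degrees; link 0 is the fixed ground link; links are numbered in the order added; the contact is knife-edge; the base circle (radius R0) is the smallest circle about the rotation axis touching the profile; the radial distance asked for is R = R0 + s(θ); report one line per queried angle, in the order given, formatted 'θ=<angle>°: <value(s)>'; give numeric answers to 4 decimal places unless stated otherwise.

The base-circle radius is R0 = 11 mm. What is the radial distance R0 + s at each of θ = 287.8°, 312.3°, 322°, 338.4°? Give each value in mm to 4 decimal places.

segment 1 (0° to 148.1°, dwell): s unchanged at 0.0000
θ = 287.8° falls in segment 2 (148.1° to 309.4°, simple-harmonic, h = 14): β = 287.8 − 148.1 = 139.7°, B = 161.3°; Δs = 14/2·(1 − cos(π·0.8661)) = 13.3896; s = 0.0000 + 13.3896 = 13.3896
segment 2 (148.1° to 309.4°, simple-harmonic, h = 14) is passed completely: s = 0.0000 + (14) = 14.0000
θ = 312.3° falls in segment 3 (309.4° to 360°, uniform, h = -14): β = 312.3 − 309.4 = 2.9°, B = 50.6°; Δs = -14·2.9/50.6 = -0.8024; s = 14.0000 − 0.8024 = 13.1976
θ = 322° falls in segment 3 (309.4° to 360°, uniform, h = -14): β = 322 − 309.4 = 12.6°, B = 50.6°; Δs = -14·12.6/50.6 = -3.4862; s = 14.0000 − 3.4862 = 10.5138
θ = 338.4° falls in segment 3 (309.4° to 360°, uniform, h = -14): β = 338.4 − 309.4 = 29°, B = 50.6°; Δs = -14·29/50.6 = -8.0237; s = 14.0000 − 8.0237 = 5.9763
θ=287.8°: R = R0 + s = 11 + 13.3896 = 24.3896
θ=312.3°: R = R0 + s = 11 + 13.1976 = 24.1976
θ=322°: R = R0 + s = 11 + 10.5138 = 21.5138
θ=338.4°: R = R0 + s = 11 + 5.9763 = 16.9763

θ=287.8°: 24.3896
θ=312.3°: 24.1976
θ=322°: 21.5138
θ=338.4°: 16.9763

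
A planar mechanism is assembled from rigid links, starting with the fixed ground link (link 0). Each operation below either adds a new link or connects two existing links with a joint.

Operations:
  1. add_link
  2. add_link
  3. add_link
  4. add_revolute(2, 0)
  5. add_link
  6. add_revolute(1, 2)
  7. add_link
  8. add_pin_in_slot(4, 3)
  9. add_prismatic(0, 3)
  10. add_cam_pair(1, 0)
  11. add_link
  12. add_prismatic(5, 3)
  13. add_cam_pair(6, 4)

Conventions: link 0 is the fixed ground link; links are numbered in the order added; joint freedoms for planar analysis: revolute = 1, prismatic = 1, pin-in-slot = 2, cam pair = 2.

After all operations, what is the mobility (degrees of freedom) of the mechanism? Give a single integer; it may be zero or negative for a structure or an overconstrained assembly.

link 0 = ground. State L|J1|J2 = 1|0|0
+link1  2|0|0
+link2  3|0|0
+link3  4|0|0
R(2,0) f=1→J1  4|1|0
+link4  5|1|0
R(1,2) f=1→J1  5|2|0
+link5  6|2|0
PS(4,3) f=2→J2  6|2|1
P(0,3) f=1→J1  6|3|1
C(1,0) f=2→J2  6|3|2
+link6  7|3|2
P(5,3) f=1→J1  7|4|2
C(6,4) f=2→J2  7|4|3
M = 3(7−1)−2·4−3 = 18−8−3 = 7

M = 7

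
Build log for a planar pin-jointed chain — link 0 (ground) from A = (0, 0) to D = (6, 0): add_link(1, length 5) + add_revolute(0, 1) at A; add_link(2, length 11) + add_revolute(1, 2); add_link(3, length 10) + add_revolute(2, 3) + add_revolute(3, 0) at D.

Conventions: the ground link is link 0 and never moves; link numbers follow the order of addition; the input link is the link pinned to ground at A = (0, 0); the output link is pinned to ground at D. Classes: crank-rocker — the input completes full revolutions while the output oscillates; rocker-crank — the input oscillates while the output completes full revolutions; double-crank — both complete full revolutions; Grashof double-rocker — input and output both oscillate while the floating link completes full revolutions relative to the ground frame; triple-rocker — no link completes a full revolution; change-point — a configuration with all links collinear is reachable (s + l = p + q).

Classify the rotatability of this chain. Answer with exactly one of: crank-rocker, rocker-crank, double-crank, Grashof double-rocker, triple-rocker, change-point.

lengths: ground=6, input=5, coupler=11, output=10
sorted: s=5 (shortest), l=11 (longest), p+q=16
s + l = 16 vs p + q = 16
s + l = p + q → change-point (collinear configuration reachable)

change-point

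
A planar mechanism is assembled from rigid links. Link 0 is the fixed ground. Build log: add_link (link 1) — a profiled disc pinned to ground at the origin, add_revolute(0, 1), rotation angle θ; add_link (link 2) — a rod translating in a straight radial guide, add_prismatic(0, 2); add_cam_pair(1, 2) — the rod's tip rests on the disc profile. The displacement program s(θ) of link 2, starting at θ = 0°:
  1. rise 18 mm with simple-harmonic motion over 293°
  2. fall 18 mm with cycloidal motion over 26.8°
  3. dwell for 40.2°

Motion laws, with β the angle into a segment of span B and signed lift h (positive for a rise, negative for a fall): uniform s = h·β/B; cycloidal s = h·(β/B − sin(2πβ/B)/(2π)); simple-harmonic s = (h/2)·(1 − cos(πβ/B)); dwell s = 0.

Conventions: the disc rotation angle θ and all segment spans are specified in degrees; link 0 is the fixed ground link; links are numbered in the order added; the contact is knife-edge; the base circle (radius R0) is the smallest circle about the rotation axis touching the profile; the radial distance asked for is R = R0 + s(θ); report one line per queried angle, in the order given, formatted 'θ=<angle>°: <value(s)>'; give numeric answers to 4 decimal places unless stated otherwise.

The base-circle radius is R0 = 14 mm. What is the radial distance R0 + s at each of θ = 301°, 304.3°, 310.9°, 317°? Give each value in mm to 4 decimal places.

seg 1 [0°–293°] simple-harmonic, h=18: full span → s += 18 → s = 18.0000
seg 2 [293°–319.8°] cycloidal, h=-18: θ=301° here. β=8, B=26.8. -18·(0.2985 − sin(2π·0.2985)/(2π)) = -2.6404 → s = 15.3596
seg 2 [293°–319.8°] cycloidal, h=-18: θ=304.3° here. β=11.3, B=26.8. -18·(0.4216 − sin(2π·0.4216)/(2π)) = -6.2354 → s = 11.7646
seg 2 [293°–319.8°] cycloidal, h=-18: θ=310.9° here. β=17.9, B=26.8. -18·(0.6679 − sin(2π·0.6679)/(2π)) = -14.5145 → s = 3.4855
seg 2 [293°–319.8°] cycloidal, h=-18: θ=317° here. β=24, B=26.8. -18·(0.8955 − sin(2π·0.8955)/(2π)) = -17.8678 → s = 0.1322
θ=301°: R = R0 + s = 14 + 15.3596 = 29.3596
θ=304.3°: R = R0 + s = 14 + 11.7646 = 25.7646
θ=310.9°: R = R0 + s = 14 + 3.4855 = 17.4855
θ=317°: R = R0 + s = 14 + 0.1322 = 14.1322

θ=301°: 29.3596
θ=304.3°: 25.7646
θ=310.9°: 17.4855
θ=317°: 14.1322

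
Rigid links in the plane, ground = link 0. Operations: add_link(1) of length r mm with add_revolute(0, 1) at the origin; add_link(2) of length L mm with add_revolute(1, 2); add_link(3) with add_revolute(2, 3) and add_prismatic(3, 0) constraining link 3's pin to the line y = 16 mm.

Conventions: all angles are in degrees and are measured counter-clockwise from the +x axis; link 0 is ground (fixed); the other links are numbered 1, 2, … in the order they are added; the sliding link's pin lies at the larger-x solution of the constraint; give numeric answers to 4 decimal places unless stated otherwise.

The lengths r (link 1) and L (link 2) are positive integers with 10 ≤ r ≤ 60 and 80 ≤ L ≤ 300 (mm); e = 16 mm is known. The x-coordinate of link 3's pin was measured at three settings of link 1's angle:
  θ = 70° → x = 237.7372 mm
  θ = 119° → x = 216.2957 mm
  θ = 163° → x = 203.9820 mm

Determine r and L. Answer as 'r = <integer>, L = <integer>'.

constraint per measurement: (x − r cos θ)² + (r sin θ − e)² = L²
subtracting the θ₁ and θ₂ equations cancels the r² and L² terms:
r = (x₁² − x₂²) / (2[(x₁cos θ₁ + e sin θ₁) − (x₂cos θ₂ + e sin θ₂)]) = 26.0000 → r = 26
L² = (x₁ − r cos θ₁)² + (r sin θ₁ − e)² = 52440.9846 → L = 229.0000 → L = 229
check at θ₃=163°: x = 203.9820 (printed 203.9820) ✓

r = 26, L = 229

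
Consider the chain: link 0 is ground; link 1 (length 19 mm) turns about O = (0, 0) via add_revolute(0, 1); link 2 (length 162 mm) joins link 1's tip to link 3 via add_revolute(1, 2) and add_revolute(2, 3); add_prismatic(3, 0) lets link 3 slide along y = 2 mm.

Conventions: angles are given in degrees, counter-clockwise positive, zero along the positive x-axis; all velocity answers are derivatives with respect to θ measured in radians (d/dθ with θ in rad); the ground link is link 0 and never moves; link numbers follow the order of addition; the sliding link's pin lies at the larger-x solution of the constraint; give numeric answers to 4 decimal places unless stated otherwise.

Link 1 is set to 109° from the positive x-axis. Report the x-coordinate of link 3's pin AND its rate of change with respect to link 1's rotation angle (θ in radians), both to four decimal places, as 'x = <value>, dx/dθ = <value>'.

geometry: r = 19 mm, L = 162 mm, e = 2 mm
crank pin P = (r cos θ, r sin θ) = (-6.185795, 17.964853)
h = r sin θ − e = 17.964853 − 2 = 15.964853
x = r cos θ + √(L² − h²) = -6.185795 + 161.211425 = 155.025630
dx/dθ = −r sin θ − h·r cos θ/√(L² − h²) (θ in radians; h = 15.964853) = -17.352270

x = 155.0256, dx/dθ = -17.3523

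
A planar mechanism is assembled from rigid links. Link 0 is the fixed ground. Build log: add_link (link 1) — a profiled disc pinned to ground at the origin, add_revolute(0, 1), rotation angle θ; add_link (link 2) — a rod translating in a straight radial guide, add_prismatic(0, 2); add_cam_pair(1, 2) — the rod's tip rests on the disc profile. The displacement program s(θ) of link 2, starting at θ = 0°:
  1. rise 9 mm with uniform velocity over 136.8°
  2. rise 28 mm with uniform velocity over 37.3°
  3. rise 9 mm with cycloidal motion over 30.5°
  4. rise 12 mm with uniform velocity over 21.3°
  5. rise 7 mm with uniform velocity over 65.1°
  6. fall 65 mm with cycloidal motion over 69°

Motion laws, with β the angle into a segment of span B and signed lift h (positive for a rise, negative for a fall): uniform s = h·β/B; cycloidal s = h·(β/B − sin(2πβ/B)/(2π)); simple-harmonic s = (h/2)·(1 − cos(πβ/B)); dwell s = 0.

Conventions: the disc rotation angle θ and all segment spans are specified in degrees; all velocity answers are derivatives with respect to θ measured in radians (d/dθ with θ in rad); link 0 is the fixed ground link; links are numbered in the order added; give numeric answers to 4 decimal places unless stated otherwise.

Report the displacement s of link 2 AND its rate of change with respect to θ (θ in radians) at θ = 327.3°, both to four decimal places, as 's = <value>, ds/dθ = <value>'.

seg 1 [0°–136.8°] uniform, h=9: full span → s += 9 → s = 9.0000
seg 2 [136.8°–174.1°] uniform, h=28: full span → s += 28 → s = 37.0000
seg 3 [174.1°–204.6°] cycloidal, h=9: full span → s += 9 → s = 46.0000
seg 4 [204.6°–225.9°] uniform, h=12: full span → s += 12 → s = 58.0000
seg 5 [225.9°–291°] uniform, h=7: full span → s += 7 → s = 65.0000
seg 6 [291°–360°] cycloidal, h=-65: θ=327.3° here. β=36.3, B=69. -65·(0.5261 − sin(2π·0.5261)/(2π)) = -35.8837 → s = 29.1163
velocity in seg [291°–360°] (cycloidal), θ in radians: β = 36.3° = 0.6336 rad, B = 69° = 1.2043 rad; ds/dθ = (h/B)(1 − cos(2πβ/B)) = ((-65)/1.2043)(1 − cos(2π·0.5261)) = -107.225149 mm/rad

s = 29.1163, ds/dθ = -107.2251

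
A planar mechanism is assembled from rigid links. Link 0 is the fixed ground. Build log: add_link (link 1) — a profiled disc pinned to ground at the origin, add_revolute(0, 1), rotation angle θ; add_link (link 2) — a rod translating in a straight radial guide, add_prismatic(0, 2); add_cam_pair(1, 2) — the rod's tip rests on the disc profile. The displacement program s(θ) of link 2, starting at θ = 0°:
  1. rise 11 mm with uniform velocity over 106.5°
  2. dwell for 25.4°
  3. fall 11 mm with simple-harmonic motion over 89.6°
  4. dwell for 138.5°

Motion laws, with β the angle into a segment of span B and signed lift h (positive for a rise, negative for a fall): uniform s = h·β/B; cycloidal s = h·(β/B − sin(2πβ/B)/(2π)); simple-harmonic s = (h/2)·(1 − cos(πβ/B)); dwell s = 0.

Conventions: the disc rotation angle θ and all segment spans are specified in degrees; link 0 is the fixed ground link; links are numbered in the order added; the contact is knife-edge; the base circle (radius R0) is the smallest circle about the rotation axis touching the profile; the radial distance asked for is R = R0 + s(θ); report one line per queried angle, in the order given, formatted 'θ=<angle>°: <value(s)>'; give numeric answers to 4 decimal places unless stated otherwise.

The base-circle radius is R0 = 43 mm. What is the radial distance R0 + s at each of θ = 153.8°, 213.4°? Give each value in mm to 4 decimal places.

seg 1 [0°–106.5°] uniform, h=11: full span → s += 11 → s = 11.0000
seg 2 [106.5°–131.9°] dwell: s stays 11.0000
seg 3 [131.9°–221.5°] simple-harmonic, h=-11: θ=153.8° here. β=21.9, B=89.6. -11/2·(1 − cos(π·0.2444)) = -1.5433 → s = 9.4567
seg 3 [131.9°–221.5°] simple-harmonic, h=-11: θ=213.4° here. β=81.5, B=89.6. -11/2·(1 − cos(π·0.9096)) = -10.7797 → s = 0.2203
θ=153.8°: R = R0 + s = 43 + 9.4567 = 52.4567
θ=213.4°: R = R0 + s = 43 + 0.2203 = 43.2203

θ=153.8°: 52.4567
θ=213.4°: 43.2203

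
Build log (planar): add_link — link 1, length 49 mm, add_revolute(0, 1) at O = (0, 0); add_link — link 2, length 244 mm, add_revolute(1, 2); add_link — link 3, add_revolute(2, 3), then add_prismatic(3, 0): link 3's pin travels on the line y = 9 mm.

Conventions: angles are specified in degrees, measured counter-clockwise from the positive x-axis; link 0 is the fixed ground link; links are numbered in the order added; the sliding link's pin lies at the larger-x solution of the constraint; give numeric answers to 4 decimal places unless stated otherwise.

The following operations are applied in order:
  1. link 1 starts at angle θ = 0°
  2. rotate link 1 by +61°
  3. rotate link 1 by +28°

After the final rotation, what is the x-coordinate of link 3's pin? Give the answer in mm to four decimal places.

geometry: r = 49 mm, L = 244 mm, e = 9 mm; θ starts at 0°
rotate link 1 by +61°: θ ← 0° +61° = 61°
rotate link 1 by +28°: θ ← 61° +28° = 89°
crank pin P = (r cos θ, r sin θ) = (0.855168, 48.992537)
h = r sin θ − e = 48.992537 − 9 = 39.992537
x = r cos θ + √(L² − h²) = 0.855168 + 240.700222 = 241.555390

241.5554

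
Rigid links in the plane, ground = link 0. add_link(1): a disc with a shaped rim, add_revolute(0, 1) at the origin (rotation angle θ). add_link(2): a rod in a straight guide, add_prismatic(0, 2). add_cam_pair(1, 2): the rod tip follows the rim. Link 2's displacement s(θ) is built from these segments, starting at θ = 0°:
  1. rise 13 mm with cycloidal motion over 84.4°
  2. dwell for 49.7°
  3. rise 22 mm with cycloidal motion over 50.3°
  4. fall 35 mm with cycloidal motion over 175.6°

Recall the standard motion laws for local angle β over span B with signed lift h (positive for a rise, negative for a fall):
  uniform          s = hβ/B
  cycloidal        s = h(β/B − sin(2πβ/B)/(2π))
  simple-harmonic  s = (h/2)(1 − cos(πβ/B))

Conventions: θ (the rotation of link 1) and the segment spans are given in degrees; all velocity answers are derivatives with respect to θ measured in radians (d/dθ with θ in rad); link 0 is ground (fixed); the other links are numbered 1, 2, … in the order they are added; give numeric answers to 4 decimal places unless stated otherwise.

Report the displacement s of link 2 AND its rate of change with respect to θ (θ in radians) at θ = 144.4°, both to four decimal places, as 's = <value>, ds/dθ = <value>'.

segment 1 (0° to 84.4°, cycloidal, h = 13) is passed completely: s = 0.0000 + (13) = 13.0000
segment 2 (84.4° to 134.1°, dwell): s unchanged at 13.0000
θ = 144.4° falls in segment 3 (134.1° to 184.4°, cycloidal, h = 22): β = 144.4 − 134.1 = 10.3°, B = 50.3°; Δs = 22·(0.2048 − sin(2π·0.2048)/(2π)) = 1.1440; s = 13.0000 + 1.1440 = 14.1440
velocity in seg [134.1°–184.4°] (cycloidal), θ in radians: β = 10.3° = 0.1798 rad, B = 50.3° = 0.8779 rad; ds/dθ = (h/B)(1 − cos(2πβ/B)) = (22/0.8779)(1 − cos(2π·0.2048)) = 18.033765 mm/rad

s = 14.1440, ds/dθ = 18.0338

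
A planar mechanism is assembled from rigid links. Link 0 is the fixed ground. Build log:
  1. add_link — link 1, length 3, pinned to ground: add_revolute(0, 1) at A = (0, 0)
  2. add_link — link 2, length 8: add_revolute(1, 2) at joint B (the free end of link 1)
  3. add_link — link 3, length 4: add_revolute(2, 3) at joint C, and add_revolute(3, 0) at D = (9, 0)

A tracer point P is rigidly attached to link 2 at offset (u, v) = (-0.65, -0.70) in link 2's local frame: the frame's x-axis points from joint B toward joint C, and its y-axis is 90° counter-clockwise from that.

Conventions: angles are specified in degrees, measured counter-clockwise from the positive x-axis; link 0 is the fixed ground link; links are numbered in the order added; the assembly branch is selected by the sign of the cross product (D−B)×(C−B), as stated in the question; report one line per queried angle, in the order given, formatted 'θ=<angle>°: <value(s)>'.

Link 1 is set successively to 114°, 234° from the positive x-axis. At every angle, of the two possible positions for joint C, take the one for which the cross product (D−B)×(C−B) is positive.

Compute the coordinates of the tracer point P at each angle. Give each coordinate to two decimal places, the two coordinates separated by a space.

A=(0,0), D=(9.00,0)
θ=114°: B = A + 3.00·(cos114°, sin114°) = (-1.2202, 2.7406)
θ=114°: |BD| = 10.5813
θ=114°: circle(B,8.00) ∩ circle(D,4.00): a=7.5588, h=2.6200
θ=114°:   candidates: C₊=(6.7593,3.3135) cross=27.723; C₋=(5.4020,-1.7478) cross=-27.723
θ=114°:   branch + wants cross > 0 → take C=(6.7593,3.3135) (cross=27.723)
θ=114°: ex = (C−B)/|BC| = (0.9974,0.0716); ey = (-0.0716,0.9974)
θ=114°: P = B + -0.65·ex + -0.70·ey = (-1.8184,1.9959)
θ=234°: B = A + 3.00·(cos234°, sin234°) = (-1.7634, -2.4271)
θ=234°: |BD| = 11.0336
θ=234°: circle(B,8.00) ∩ circle(D,4.00): a=7.6920, h=2.1985
θ=234°:   candidates: C₊=(5.2566,1.4096) cross=24.258; C₋=(6.2238,-2.8797) cross=-24.258
θ=234°:   branch + wants cross > 0 → take C=(5.2566,1.4096) (cross=24.258)
θ=234°: ex = (C−B)/|BC| = (0.8775,0.4796); ey = (-0.4796,0.8775)
θ=234°: P = B + -0.65·ex + -0.70·ey = (-1.9980,-3.3530)

θ=114°: -1.82 2.00
θ=234°: -2.00 -3.35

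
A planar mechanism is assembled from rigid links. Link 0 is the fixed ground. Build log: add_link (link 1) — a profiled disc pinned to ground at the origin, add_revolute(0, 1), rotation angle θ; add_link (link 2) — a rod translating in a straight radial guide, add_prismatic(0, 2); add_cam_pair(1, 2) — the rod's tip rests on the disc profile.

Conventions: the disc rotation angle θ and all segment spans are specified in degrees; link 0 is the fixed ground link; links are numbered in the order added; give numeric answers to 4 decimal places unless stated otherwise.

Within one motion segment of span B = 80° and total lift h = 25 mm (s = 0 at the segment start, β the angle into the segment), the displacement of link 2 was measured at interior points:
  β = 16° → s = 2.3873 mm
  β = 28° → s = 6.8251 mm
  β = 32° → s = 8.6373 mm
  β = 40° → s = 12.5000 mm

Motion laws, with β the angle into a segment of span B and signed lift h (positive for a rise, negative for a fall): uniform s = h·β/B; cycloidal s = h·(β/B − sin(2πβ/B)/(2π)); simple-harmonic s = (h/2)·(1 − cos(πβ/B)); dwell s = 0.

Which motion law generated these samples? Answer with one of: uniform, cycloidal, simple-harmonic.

candidates at β/B = r: uniform s = h·r (linear in β); cycloidal s = h·(r − sin(2πr)/(2π)); simple-harmonic s = (h/2)(1 − cos(πr))
β=16°: printed 2.3873 | uniform 5.0000, cycloidal 1.2159, simple-harmonic 2.3873
β=28°: printed 6.8251 | uniform 8.7500, cycloidal 5.5310, simple-harmonic 6.8251
β=32°: printed 8.6373 | uniform 10.0000, cycloidal 7.6613, simple-harmonic 8.6373
β=40°: printed 12.5000 | uniform 12.5000, cycloidal 12.5000, simple-harmonic 12.5000
only one law matches every sample → simple-harmonic

simple-harmonic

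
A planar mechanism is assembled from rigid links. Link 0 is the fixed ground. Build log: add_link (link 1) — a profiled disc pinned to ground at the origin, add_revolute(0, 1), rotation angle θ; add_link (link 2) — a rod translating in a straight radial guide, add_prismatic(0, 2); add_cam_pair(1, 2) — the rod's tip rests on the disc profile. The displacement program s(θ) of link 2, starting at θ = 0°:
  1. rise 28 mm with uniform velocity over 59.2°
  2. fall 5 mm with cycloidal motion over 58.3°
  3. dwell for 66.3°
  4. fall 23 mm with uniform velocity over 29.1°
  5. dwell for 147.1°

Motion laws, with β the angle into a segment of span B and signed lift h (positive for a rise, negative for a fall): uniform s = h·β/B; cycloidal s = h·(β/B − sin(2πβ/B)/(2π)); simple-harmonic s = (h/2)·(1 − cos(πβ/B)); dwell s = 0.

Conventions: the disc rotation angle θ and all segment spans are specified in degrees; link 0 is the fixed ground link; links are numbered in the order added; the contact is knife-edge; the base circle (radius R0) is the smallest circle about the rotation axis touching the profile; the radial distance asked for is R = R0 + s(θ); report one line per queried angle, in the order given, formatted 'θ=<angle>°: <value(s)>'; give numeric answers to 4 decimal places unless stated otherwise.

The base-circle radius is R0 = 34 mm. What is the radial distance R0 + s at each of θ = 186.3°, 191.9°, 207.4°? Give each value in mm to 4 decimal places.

seg 1 [0°–59.2°] uniform, h=28: full span → s += 28 → s = 28.0000
seg 2 [59.2°–117.5°] cycloidal, h=-5: full span → s += -5 → s = 23.0000
seg 3 [117.5°–183.8°] dwell: s stays 23.0000
seg 4 [183.8°–212.9°] uniform, h=-23: θ=186.3° here. β=2.5, B=29.1. -23·2.5/29.1 = -1.9759 → s = 21.0241
seg 4 [183.8°–212.9°] uniform, h=-23: θ=191.9° here. β=8.1, B=29.1. -23·8.1/29.1 = -6.4021 → s = 16.5979
seg 4 [183.8°–212.9°] uniform, h=-23: θ=207.4° here. β=23.6, B=29.1. -23·23.6/29.1 = -18.6529 → s = 4.3471
θ=186.3°: R = R0 + s = 34 + 21.0241 = 55.0241
θ=191.9°: R = R0 + s = 34 + 16.5979 = 50.5979
θ=207.4°: R = R0 + s = 34 + 4.3471 = 38.3471

θ=186.3°: 55.0241
θ=191.9°: 50.5979
θ=207.4°: 38.3471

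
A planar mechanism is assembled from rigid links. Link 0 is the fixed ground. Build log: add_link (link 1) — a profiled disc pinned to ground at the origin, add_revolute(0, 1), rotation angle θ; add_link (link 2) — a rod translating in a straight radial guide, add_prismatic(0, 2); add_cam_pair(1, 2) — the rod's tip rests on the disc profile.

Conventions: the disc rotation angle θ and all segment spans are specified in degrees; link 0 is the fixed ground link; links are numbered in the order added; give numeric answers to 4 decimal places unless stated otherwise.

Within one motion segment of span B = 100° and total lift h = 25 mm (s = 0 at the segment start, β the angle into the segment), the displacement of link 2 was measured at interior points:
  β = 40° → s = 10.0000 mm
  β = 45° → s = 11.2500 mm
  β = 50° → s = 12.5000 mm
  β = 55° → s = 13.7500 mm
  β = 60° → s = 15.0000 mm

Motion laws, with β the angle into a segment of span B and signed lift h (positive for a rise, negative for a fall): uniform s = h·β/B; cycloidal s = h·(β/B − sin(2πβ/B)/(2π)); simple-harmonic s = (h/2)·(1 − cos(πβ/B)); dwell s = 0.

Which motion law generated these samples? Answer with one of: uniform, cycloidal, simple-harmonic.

candidates at β/B = r: uniform s = h·r (linear in β); cycloidal s = h·(r − sin(2πr)/(2π)); simple-harmonic s = (h/2)(1 − cos(πr))
β=40°: printed 10.0000 | uniform 10.0000, cycloidal 7.6613, simple-harmonic 8.6373
β=45°: printed 11.2500 | uniform 11.2500, cycloidal 10.0205, simple-harmonic 10.5446
β=50°: printed 12.5000 | uniform 12.5000, cycloidal 12.5000, simple-harmonic 12.5000
β=55°: printed 13.7500 | uniform 13.7500, cycloidal 14.9795, simple-harmonic 14.4554
β=60°: printed 15.0000 | uniform 15.0000, cycloidal 17.3387, simple-harmonic 16.3627
only one law matches every sample → uniform

uniform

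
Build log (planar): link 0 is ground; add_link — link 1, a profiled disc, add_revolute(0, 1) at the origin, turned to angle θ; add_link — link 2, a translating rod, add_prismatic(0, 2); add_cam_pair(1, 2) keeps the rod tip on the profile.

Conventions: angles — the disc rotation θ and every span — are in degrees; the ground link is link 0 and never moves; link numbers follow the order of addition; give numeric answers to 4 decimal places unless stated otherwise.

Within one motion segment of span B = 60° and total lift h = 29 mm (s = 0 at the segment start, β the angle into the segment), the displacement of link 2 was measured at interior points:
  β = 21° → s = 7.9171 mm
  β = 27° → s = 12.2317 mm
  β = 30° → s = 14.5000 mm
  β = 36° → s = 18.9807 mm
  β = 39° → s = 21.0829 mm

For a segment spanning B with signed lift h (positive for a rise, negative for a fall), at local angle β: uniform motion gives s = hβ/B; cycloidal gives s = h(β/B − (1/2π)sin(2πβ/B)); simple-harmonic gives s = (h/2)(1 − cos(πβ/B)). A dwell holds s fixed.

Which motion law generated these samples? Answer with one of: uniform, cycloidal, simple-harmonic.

candidates at β/B = r: uniform s = h·r (linear in β); cycloidal s = h·(r − sin(2πr)/(2π)); simple-harmonic s = (h/2)(1 − cos(πr))
β=21°: printed 7.9171 | uniform 10.1500, cycloidal 6.4160, simple-harmonic 7.9171
β=27°: printed 12.2317 | uniform 13.0500, cycloidal 11.6237, simple-harmonic 12.2317
β=30°: printed 14.5000 | uniform 14.5000, cycloidal 14.5000, simple-harmonic 14.5000
β=36°: printed 18.9807 | uniform 17.4000, cycloidal 20.1129, simple-harmonic 18.9807
β=39°: printed 21.0829 | uniform 18.8500, cycloidal 22.5840, simple-harmonic 21.0829
only one law matches every sample → simple-harmonic

simple-harmonic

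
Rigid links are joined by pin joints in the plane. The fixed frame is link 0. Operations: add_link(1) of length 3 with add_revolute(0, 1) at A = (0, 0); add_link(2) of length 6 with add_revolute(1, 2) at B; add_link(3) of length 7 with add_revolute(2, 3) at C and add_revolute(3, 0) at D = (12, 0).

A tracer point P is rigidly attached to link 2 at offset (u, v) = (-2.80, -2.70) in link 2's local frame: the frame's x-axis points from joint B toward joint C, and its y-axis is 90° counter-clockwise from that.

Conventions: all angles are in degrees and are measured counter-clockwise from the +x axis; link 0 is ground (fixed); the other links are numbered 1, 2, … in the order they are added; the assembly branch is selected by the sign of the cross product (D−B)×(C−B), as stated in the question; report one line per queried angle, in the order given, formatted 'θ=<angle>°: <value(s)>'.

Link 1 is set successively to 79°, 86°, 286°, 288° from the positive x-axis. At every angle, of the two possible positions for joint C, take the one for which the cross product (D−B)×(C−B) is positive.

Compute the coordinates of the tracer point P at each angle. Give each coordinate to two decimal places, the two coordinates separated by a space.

A=(0,0), D=(12.00,0)
θ=79°: B = A + 3.00·(cos79°, sin79°) = (0.5724, 2.9449)
θ=79°: |BD| = 11.8009
θ=79°: circle(B,6.00) ∩ circle(D,7.00): a=5.3497, h=2.7168
θ=79°:   candidates: C₊=(6.4308,4.2408) cross=32.061; C₋=(5.0749,-1.0210) cross=-32.061
θ=79°:   branch + wants cross > 0 → take C=(6.4308,4.2408) (cross=32.061)
θ=79°: ex = (C−B)/|BC| = (0.9764,0.2160); ey = (-0.2160,0.9764)
θ=79°: P = B + -2.80·ex + -2.70·ey = (-1.5783,-0.2961)
θ=86°: B = A + 3.00·(cos86°, sin86°) = (0.2093, 2.9927)
θ=86°: |BD| = 12.1646
θ=86°: circle(B,6.00) ∩ circle(D,7.00): a=5.5480, h=2.2848
θ=86°:   candidates: C₊=(6.1488,3.8423) cross=27.793; C₋=(5.0246,-0.5867) cross=-27.793
θ=86°:   branch + wants cross > 0 → take C=(6.1488,3.8423) (cross=27.793)
θ=86°: ex = (C−B)/|BC| = (0.9899,0.1416); ey = (-0.1416,0.9899)
θ=86°: P = B + -2.80·ex + -2.70·ey = (-2.1802,-0.0766)
θ=286°: B = A + 3.00·(cos286°, sin286°) = (0.8269, -2.8838)
θ=286°: |BD| = 11.5392
θ=286°: circle(B,6.00) ∩ circle(D,7.00): a=5.2063, h=2.9823
θ=286°:   candidates: C₊=(5.1227,1.3050) cross=34.414; C₋=(6.6133,-4.4703) cross=-34.414
θ=286°:   branch + wants cross > 0 → take C=(5.1227,1.3050) (cross=34.414)
θ=286°: ex = (C−B)/|BC| = (0.7160,0.6981); ey = (-0.6981,0.7160)
θ=286°: P = B + -2.80·ex + -2.70·ey = (0.7072,-6.7717)
θ=288°: B = A + 3.00·(cos288°, sin288°) = (0.9271, -2.8532)
θ=288°: |BD| = 11.4346
θ=288°: circle(B,6.00) ∩ circle(D,7.00): a=5.1489, h=3.0804
θ=288°:   candidates: C₊=(5.1444,1.4146) cross=35.224; C₋=(6.6817,-4.5514) cross=-35.224
θ=288°:   branch + wants cross > 0 → take C=(5.1444,1.4146) (cross=35.224)
θ=288°: ex = (C−B)/|BC| = (0.7029,0.7113); ey = (-0.7113,0.7029)
θ=288°: P = B + -2.80·ex + -2.70·ey = (0.8794,-6.7426)

θ=79°: -1.58 -0.30
θ=86°: -2.18 -0.08
θ=286°: 0.71 -6.77
θ=288°: 0.88 -6.74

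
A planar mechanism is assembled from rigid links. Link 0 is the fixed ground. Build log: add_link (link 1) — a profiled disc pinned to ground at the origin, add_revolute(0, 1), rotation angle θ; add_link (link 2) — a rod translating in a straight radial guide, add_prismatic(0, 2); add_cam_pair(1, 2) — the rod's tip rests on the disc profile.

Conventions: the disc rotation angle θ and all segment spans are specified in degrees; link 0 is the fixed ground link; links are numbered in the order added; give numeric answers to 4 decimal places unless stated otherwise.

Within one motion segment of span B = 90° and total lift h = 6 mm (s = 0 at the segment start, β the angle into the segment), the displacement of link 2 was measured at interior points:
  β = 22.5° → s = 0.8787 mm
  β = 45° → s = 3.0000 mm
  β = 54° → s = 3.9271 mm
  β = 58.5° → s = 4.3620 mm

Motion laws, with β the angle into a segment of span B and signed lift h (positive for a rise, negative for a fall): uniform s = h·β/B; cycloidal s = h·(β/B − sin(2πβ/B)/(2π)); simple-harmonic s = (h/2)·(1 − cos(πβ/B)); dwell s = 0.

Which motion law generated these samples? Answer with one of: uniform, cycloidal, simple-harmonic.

candidates at β/B = r: uniform s = h·r (linear in β); cycloidal s = h·(r − sin(2πr)/(2π)); simple-harmonic s = (h/2)(1 − cos(πr))
β=22.5°: printed 0.8787 | uniform 1.5000, cycloidal 0.5451, simple-harmonic 0.8787
β=45°: printed 3.0000 | uniform 3.0000, cycloidal 3.0000, simple-harmonic 3.0000
β=54°: printed 3.9271 | uniform 3.6000, cycloidal 4.1613, simple-harmonic 3.9271
β=58.5°: printed 4.3620 | uniform 3.9000, cycloidal 4.6726, simple-harmonic 4.3620
only one law matches every sample → simple-harmonic

simple-harmonic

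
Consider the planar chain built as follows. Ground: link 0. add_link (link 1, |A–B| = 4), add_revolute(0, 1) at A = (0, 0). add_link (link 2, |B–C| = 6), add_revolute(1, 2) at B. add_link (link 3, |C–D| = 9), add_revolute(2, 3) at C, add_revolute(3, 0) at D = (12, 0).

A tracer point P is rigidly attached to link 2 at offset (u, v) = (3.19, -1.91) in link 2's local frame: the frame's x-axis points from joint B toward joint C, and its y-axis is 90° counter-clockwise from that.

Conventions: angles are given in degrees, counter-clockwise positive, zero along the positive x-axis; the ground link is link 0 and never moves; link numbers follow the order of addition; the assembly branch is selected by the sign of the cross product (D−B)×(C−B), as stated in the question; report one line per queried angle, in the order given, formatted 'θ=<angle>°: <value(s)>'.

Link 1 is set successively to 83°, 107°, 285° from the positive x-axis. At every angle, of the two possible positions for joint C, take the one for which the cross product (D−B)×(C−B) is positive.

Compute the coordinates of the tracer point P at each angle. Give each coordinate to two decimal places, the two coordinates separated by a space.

A=(0,0), D=(12.00,0)
θ=83°: B = A + 4.00·(cos83°, sin83°) = (0.4875, 3.9702)
θ=83°: |BD| = 12.1779
θ=83°: circle(B,6.00) ∩ circle(D,9.00): a=4.2413, h=4.2440
θ=83°:   candidates: C₊=(5.8807,6.5995) cross=51.682; C₋=(3.1135,-1.4246) cross=-51.682
θ=83°:   branch + wants cross > 0 → take C=(5.8807,6.5995) (cross=51.682)
θ=83°: ex = (C−B)/|BC| = (0.8989,0.4382); ey = (-0.4382,0.8989)
θ=83°: P = B + 3.19·ex + -1.91·ey = (4.1919,3.6513)
θ=107°: B = A + 4.00·(cos107°, sin107°) = (-1.1695, 3.8252)
θ=107°: |BD| = 13.7138
θ=107°: circle(B,6.00) ∩ circle(D,9.00): a=5.2162, h=2.9650
θ=107°:   candidates: C₊=(4.6667,5.2176) cross=40.661; C₋=(3.0127,-0.4771) cross=-40.661
θ=107°:   branch + wants cross > 0 → take C=(4.6667,5.2176) (cross=40.661)
θ=107°: ex = (C−B)/|BC| = (0.9727,0.2321); ey = (-0.2321,0.9727)
θ=107°: P = B + 3.19·ex + -1.91·ey = (2.3767,2.7076)
θ=285°: B = A + 4.00·(cos285°, sin285°) = (1.0353, -3.8637)
θ=285°: |BD| = 11.6255
θ=285°: circle(B,6.00) ∩ circle(D,9.00): a=3.8774, h=4.5789
θ=285°:   candidates: C₊=(3.1705,1.7435) cross=53.232; C₋=(6.2140,-6.8937) cross=-53.232
θ=285°:   branch + wants cross > 0 → take C=(3.1705,1.7435) (cross=53.232)
θ=285°: ex = (C−B)/|BC| = (0.3559,0.9345); ey = (-0.9345,0.3559)
θ=285°: P = B + 3.19·ex + -1.91·ey = (3.9555,-1.5622)

θ=83°: 4.19 3.65
θ=107°: 2.38 2.71
θ=285°: 3.96 -1.56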